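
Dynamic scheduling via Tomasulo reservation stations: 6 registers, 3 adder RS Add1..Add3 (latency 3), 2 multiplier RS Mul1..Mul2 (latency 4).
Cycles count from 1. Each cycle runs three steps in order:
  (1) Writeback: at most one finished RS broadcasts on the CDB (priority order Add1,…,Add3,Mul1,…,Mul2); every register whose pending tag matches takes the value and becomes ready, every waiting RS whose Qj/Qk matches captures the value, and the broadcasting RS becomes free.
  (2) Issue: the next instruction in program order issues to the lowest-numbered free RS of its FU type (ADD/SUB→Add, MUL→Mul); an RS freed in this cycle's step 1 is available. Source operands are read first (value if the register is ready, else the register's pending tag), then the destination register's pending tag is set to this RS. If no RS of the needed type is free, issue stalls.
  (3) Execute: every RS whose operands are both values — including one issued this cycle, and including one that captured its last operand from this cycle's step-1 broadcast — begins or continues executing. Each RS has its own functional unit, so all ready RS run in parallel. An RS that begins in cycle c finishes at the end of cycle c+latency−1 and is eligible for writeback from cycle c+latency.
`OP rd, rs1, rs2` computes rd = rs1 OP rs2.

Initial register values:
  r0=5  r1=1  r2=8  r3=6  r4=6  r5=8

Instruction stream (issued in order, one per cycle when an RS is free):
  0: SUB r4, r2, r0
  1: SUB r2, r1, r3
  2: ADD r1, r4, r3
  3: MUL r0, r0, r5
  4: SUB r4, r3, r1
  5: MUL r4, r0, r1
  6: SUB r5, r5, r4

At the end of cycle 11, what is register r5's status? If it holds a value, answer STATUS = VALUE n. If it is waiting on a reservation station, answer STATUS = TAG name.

  c1: issue SUB r4<-Add1  regs: r0:5,r1:1,r2:8,r3:6,r4:Add1,r5:8
  c2: issue SUB r2<-Add2  regs: r0:5,r1:1,r2:Add2,r3:6,r4:Add1,r5:8
  c3: issue ADD r1<-Add3  regs: r0:5,r1:Add3,r2:Add2,r3:6,r4:Add1,r5:8
  c4: CDB Add1=3; issue MUL r0<-Mul1  regs: r0:Mul1,r1:Add3,r2:Add2,r3:6,r4:3,r5:8
  c5: CDB Add2=-5; issue SUB r4<-Add1  regs: r0:Mul1,r1:Add3,r2:-5,r3:6,r4:Add1,r5:8
  c6: issue MUL r4<-Mul2  regs: r0:Mul1,r1:Add3,r2:-5,r3:6,r4:Mul2,r5:8
  c7: CDB Add3=9; issue SUB r5<-Add2  regs: r0:Mul1,r1:9,r2:-5,r3:6,r4:Mul2,r5:Add2
  c8: CDB Mul1=40  regs: r0:40,r1:9,r2:-5,r3:6,r4:Mul2,r5:Add2
  c9: -  regs: r0:40,r1:9,r2:-5,r3:6,r4:Mul2,r5:Add2
  c10: CDB Add1=-3  regs: r0:40,r1:9,r2:-5,r3:6,r4:Mul2,r5:Add2
  c11: -  regs: r0:40,r1:9,r2:-5,r3:6,r4:Mul2,r5:Add2

STATUS = TAG Add2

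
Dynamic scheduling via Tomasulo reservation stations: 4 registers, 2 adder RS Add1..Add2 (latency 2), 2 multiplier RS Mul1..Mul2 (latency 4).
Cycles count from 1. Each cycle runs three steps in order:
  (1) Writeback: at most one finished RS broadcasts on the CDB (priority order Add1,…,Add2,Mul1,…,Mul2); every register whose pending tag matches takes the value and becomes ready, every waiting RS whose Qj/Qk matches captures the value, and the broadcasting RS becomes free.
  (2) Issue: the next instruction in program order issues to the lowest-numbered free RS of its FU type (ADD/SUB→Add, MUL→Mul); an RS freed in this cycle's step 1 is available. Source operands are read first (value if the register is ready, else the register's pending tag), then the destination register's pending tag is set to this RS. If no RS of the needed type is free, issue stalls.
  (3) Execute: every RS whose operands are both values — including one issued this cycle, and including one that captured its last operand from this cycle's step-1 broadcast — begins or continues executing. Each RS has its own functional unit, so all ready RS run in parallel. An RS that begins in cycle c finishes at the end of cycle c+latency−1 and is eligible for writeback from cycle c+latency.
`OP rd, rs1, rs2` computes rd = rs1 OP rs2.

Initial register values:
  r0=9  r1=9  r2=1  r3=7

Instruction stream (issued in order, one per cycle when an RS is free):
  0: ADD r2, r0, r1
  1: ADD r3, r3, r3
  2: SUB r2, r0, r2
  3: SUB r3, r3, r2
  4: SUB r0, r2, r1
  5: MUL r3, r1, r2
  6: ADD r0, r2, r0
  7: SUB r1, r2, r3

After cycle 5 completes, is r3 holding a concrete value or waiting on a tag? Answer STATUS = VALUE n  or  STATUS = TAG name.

c1: issue ADD r2<-Add1 | r0:9,r1:9,r2:Add1,r3:7
c2: issue ADD r3<-Add2 | r0:9,r1:9,r2:Add1,r3:Add2
c3: CDB Add1=18; issue SUB r2<-Add1 | r0:9,r1:9,r2:Add1,r3:Add2
c4: CDB Add2=14; issue SUB r3<-Add2 | r0:9,r1:9,r2:Add1,r3:Add2
c5: CDB Add1=-9; issue SUB r0<-Add1 | r0:Add1,r1:9,r2:-9,r3:Add2

STATUS = TAG Add2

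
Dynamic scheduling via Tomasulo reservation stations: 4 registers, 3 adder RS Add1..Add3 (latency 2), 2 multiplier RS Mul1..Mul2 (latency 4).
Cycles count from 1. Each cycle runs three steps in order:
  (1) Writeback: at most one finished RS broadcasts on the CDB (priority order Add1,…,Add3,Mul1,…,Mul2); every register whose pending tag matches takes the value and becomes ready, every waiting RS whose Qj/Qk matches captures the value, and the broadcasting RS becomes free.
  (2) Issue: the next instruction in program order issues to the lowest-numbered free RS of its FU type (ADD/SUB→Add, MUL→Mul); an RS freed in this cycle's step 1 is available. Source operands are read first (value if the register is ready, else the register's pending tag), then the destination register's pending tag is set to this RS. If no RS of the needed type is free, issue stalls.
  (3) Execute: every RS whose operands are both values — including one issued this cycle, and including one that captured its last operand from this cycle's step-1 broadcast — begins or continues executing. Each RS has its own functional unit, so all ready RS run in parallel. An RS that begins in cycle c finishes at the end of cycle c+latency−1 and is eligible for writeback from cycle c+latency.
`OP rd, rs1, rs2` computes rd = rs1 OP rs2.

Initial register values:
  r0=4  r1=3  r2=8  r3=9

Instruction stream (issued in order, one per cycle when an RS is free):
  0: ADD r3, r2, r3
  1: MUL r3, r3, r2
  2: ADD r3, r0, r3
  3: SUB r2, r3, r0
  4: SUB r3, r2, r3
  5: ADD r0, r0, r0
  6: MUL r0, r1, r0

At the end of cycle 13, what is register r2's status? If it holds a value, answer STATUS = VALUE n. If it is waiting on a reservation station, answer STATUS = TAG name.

STATUS = VALUE 136

cycle 1: issue ADD r3<-Add1 // r0:4,r1:3,r2:8,r3:Add1
cycle 2: issue MUL r3<-Mul1 // r0:4,r1:3,r2:8,r3:Mul1
cycle 3: CDB Add1=17; issue ADD r3<-Add1 // r0:4,r1:3,r2:8,r3:Add1
cycle 4: issue SUB r2<-Add2 // r0:4,r1:3,r2:Add2,r3:Add1
cycle 5: issue SUB r3<-Add3 // r0:4,r1:3,r2:Add2,r3:Add3
cycle 6: stall // r0:4,r1:3,r2:Add2,r3:Add3
cycle 7: CDB Mul1=136; stall // r0:4,r1:3,r2:Add2,r3:Add3
cycle 8: stall // r0:4,r1:3,r2:Add2,r3:Add3
cycle 9: CDB Add1=140; issue ADD r0<-Add1 // r0:Add1,r1:3,r2:Add2,r3:Add3
cycle 10: issue MUL r0<-Mul1 // r0:Mul1,r1:3,r2:Add2,r3:Add3
cycle 11: CDB Add1=8 // r0:Mul1,r1:3,r2:Add2,r3:Add3
cycle 12: CDB Add2=136 // r0:Mul1,r1:3,r2:136,r3:Add3
cycle 13: - // r0:Mul1,r1:3,r2:136,r3:Add3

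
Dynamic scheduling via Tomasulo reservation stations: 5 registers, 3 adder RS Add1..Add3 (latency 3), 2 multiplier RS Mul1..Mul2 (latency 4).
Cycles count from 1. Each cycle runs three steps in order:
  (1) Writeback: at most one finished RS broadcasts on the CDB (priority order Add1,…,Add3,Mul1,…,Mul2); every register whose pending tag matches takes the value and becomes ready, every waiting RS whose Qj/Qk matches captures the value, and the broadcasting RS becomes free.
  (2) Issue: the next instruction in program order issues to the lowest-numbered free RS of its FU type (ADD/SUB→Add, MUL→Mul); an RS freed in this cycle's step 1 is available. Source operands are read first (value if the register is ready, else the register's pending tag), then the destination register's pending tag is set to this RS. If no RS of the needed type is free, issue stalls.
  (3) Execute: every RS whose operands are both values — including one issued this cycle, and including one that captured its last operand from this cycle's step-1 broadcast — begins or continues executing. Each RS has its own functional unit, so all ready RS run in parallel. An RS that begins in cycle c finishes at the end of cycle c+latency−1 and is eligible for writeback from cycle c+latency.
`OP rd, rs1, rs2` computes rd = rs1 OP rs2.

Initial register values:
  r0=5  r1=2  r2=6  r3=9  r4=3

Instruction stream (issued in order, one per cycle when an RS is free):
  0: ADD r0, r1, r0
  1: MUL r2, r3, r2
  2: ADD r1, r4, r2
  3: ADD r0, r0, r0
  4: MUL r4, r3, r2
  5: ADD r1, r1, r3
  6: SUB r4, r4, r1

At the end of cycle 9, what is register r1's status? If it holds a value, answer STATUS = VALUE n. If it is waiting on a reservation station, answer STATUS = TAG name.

STATUS = TAG Add3

  c1: issue ADD r0<-Add1  regs: r0:Add1,r1:2,r2:6,r3:9,r4:3
  c2: issue MUL r2<-Mul1  regs: r0:Add1,r1:2,r2:Mul1,r3:9,r4:3
  c3: issue ADD r1<-Add2  regs: r0:Add1,r1:Add2,r2:Mul1,r3:9,r4:3
  c4: CDB Add1=7; issue ADD r0<-Add1  regs: r0:Add1,r1:Add2,r2:Mul1,r3:9,r4:3
  c5: issue MUL r4<-Mul2  regs: r0:Add1,r1:Add2,r2:Mul1,r3:9,r4:Mul2
  c6: CDB Mul1=54; issue ADD r1<-Add3  regs: r0:Add1,r1:Add3,r2:54,r3:9,r4:Mul2
  c7: CDB Add1=14; issue SUB r4<-Add1  regs: r0:14,r1:Add3,r2:54,r3:9,r4:Add1
  c8: -  regs: r0:14,r1:Add3,r2:54,r3:9,r4:Add1
  c9: CDB Add2=57  regs: r0:14,r1:Add3,r2:54,r3:9,r4:Add1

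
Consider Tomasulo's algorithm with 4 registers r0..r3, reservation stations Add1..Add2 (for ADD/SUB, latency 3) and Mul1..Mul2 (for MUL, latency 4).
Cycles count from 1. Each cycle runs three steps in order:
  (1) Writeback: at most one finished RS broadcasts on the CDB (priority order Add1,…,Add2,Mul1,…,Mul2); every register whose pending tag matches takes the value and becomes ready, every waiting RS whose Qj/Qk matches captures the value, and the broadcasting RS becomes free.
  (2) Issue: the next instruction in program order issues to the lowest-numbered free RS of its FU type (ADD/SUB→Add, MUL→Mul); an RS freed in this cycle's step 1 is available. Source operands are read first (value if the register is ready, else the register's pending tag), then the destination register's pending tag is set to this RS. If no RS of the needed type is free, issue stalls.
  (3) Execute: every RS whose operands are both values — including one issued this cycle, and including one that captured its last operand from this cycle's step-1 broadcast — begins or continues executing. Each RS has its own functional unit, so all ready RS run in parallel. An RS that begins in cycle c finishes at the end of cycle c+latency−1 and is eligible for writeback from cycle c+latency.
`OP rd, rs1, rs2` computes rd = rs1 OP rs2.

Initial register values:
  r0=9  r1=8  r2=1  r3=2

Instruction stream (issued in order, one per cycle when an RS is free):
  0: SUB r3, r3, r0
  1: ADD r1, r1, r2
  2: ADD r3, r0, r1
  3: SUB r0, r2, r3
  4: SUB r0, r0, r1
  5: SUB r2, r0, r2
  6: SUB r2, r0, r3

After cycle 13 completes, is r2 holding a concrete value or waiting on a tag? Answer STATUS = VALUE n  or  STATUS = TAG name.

STATUS = TAG Add2

  c1: issue SUB r3<-Add1  regs: r0:9,r1:8,r2:1,r3:Add1
  c2: issue ADD r1<-Add2  regs: r0:9,r1:Add2,r2:1,r3:Add1
  c3: stall  regs: r0:9,r1:Add2,r2:1,r3:Add1
  c4: CDB Add1=-7; issue ADD r3<-Add1  regs: r0:9,r1:Add2,r2:1,r3:Add1
  c5: CDB Add2=9; issue SUB r0<-Add2  regs: r0:Add2,r1:9,r2:1,r3:Add1
  c6: stall  regs: r0:Add2,r1:9,r2:1,r3:Add1
  c7: stall  regs: r0:Add2,r1:9,r2:1,r3:Add1
  c8: CDB Add1=18; issue SUB r0<-Add1  regs: r0:Add1,r1:9,r2:1,r3:18
  c9: stall  regs: r0:Add1,r1:9,r2:1,r3:18
  c10: stall  regs: r0:Add1,r1:9,r2:1,r3:18
  c11: CDB Add2=-17; issue SUB r2<-Add2  regs: r0:Add1,r1:9,r2:Add2,r3:18
  c12: stall  regs: r0:Add1,r1:9,r2:Add2,r3:18
  c13: stall  regs: r0:Add1,r1:9,r2:Add2,r3:18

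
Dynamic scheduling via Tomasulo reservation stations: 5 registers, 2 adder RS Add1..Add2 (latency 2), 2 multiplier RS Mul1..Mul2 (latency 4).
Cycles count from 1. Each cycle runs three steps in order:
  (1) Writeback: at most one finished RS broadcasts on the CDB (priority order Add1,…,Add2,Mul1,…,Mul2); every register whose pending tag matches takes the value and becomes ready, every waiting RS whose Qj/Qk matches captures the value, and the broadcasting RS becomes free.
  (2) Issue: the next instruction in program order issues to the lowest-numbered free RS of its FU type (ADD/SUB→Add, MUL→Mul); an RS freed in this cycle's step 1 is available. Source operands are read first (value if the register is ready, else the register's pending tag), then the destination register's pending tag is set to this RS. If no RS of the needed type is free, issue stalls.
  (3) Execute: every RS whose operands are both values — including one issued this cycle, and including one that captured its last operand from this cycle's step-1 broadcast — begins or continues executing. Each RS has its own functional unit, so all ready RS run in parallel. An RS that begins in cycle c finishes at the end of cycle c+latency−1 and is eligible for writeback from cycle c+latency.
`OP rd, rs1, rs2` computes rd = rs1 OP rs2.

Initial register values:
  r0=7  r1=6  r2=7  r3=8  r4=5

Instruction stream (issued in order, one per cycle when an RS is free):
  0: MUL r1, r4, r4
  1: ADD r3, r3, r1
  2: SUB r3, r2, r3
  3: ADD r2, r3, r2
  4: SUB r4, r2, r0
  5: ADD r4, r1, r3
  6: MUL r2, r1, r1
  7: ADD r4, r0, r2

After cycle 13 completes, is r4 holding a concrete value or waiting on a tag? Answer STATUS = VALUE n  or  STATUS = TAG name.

cycle 1: issue MUL r1<-Mul1 // r0:7,r1:Mul1,r2:7,r3:8,r4:5
cycle 2: issue ADD r3<-Add1 // r0:7,r1:Mul1,r2:7,r3:Add1,r4:5
cycle 3: issue SUB r3<-Add2 // r0:7,r1:Mul1,r2:7,r3:Add2,r4:5
cycle 4: stall // r0:7,r1:Mul1,r2:7,r3:Add2,r4:5
cycle 5: CDB Mul1=25; stall // r0:7,r1:25,r2:7,r3:Add2,r4:5
cycle 6: stall // r0:7,r1:25,r2:7,r3:Add2,r4:5
cycle 7: CDB Add1=33; issue ADD r2<-Add1 // r0:7,r1:25,r2:Add1,r3:Add2,r4:5
cycle 8: stall // r0:7,r1:25,r2:Add1,r3:Add2,r4:5
cycle 9: CDB Add2=-26; issue SUB r4<-Add2 // r0:7,r1:25,r2:Add1,r3:-26,r4:Add2
cycle 10: stall // r0:7,r1:25,r2:Add1,r3:-26,r4:Add2
cycle 11: CDB Add1=-19; issue ADD r4<-Add1 // r0:7,r1:25,r2:-19,r3:-26,r4:Add1
cycle 12: issue MUL r2<-Mul1 // r0:7,r1:25,r2:Mul1,r3:-26,r4:Add1
cycle 13: CDB Add1=-1; issue ADD r4<-Add1 // r0:7,r1:25,r2:Mul1,r3:-26,r4:Add1

STATUS = TAG Add1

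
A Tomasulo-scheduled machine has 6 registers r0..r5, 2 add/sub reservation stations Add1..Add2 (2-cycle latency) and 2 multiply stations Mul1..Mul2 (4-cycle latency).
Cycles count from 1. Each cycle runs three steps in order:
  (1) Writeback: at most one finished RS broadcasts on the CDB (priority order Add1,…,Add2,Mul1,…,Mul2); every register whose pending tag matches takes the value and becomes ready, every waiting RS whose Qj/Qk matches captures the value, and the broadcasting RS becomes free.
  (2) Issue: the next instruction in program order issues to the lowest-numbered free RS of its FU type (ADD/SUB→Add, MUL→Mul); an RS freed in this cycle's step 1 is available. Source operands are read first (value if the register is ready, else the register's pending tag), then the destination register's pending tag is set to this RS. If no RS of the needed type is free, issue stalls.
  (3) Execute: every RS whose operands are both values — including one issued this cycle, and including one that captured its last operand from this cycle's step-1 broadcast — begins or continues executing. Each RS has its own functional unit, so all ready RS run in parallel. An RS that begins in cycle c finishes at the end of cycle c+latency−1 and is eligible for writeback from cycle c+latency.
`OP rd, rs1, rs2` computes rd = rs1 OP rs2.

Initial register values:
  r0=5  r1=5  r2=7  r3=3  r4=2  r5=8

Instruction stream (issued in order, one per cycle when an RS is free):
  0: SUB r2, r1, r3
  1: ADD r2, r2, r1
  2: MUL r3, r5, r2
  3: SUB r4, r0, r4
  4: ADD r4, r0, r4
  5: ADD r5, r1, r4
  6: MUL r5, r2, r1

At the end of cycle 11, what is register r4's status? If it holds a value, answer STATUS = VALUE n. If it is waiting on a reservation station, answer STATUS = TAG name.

STATUS = VALUE 8

cycle 1: issue SUB r2<-Add1 // r0:5,r1:5,r2:Add1,r3:3,r4:2,r5:8
cycle 2: issue ADD r2<-Add2 // r0:5,r1:5,r2:Add2,r3:3,r4:2,r5:8
cycle 3: CDB Add1=2; issue MUL r3<-Mul1 // r0:5,r1:5,r2:Add2,r3:Mul1,r4:2,r5:8
cycle 4: issue SUB r4<-Add1 // r0:5,r1:5,r2:Add2,r3:Mul1,r4:Add1,r5:8
cycle 5: CDB Add2=7; issue ADD r4<-Add2 // r0:5,r1:5,r2:7,r3:Mul1,r4:Add2,r5:8
cycle 6: CDB Add1=3; issue ADD r5<-Add1 // r0:5,r1:5,r2:7,r3:Mul1,r4:Add2,r5:Add1
cycle 7: issue MUL r5<-Mul2 // r0:5,r1:5,r2:7,r3:Mul1,r4:Add2,r5:Mul2
cycle 8: CDB Add2=8 // r0:5,r1:5,r2:7,r3:Mul1,r4:8,r5:Mul2
cycle 9: CDB Mul1=56 // r0:5,r1:5,r2:7,r3:56,r4:8,r5:Mul2
cycle 10: CDB Add1=13 // r0:5,r1:5,r2:7,r3:56,r4:8,r5:Mul2
cycle 11: CDB Mul2=35 // r0:5,r1:5,r2:7,r3:56,r4:8,r5:35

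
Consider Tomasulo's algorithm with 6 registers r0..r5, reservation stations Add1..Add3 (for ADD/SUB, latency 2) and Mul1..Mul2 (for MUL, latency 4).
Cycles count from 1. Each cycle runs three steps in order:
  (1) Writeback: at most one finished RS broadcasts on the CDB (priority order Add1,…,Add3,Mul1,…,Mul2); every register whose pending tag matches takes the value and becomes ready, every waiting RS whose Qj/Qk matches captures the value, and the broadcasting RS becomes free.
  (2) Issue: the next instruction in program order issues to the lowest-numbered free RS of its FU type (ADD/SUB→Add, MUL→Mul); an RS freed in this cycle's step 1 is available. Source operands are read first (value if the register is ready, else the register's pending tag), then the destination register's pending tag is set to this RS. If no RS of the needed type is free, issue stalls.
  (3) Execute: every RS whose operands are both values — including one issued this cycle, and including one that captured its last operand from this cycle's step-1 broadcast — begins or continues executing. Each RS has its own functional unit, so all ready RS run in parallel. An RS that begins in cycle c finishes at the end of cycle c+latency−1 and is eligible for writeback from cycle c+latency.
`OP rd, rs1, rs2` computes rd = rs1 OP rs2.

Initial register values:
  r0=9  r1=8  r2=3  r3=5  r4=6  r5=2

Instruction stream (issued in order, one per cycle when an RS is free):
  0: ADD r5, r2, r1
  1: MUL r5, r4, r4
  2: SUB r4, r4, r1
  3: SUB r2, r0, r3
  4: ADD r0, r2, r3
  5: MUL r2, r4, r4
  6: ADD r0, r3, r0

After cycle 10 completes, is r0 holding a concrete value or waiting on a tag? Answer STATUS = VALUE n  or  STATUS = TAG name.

cycle 1: issue ADD r5<-Add1 // r0:9,r1:8,r2:3,r3:5,r4:6,r5:Add1
cycle 2: issue MUL r5<-Mul1 // r0:9,r1:8,r2:3,r3:5,r4:6,r5:Mul1
cycle 3: CDB Add1=11; issue SUB r4<-Add1 // r0:9,r1:8,r2:3,r3:5,r4:Add1,r5:Mul1
cycle 4: issue SUB r2<-Add2 // r0:9,r1:8,r2:Add2,r3:5,r4:Add1,r5:Mul1
cycle 5: CDB Add1=-2; issue ADD r0<-Add1 // r0:Add1,r1:8,r2:Add2,r3:5,r4:-2,r5:Mul1
cycle 6: CDB Add2=4; issue MUL r2<-Mul2 // r0:Add1,r1:8,r2:Mul2,r3:5,r4:-2,r5:Mul1
cycle 7: CDB Mul1=36; issue ADD r0<-Add2 // r0:Add2,r1:8,r2:Mul2,r3:5,r4:-2,r5:36
cycle 8: CDB Add1=9 // r0:Add2,r1:8,r2:Mul2,r3:5,r4:-2,r5:36
cycle 9: - // r0:Add2,r1:8,r2:Mul2,r3:5,r4:-2,r5:36
cycle 10: CDB Add2=14 // r0:14,r1:8,r2:Mul2,r3:5,r4:-2,r5:36

STATUS = VALUE 14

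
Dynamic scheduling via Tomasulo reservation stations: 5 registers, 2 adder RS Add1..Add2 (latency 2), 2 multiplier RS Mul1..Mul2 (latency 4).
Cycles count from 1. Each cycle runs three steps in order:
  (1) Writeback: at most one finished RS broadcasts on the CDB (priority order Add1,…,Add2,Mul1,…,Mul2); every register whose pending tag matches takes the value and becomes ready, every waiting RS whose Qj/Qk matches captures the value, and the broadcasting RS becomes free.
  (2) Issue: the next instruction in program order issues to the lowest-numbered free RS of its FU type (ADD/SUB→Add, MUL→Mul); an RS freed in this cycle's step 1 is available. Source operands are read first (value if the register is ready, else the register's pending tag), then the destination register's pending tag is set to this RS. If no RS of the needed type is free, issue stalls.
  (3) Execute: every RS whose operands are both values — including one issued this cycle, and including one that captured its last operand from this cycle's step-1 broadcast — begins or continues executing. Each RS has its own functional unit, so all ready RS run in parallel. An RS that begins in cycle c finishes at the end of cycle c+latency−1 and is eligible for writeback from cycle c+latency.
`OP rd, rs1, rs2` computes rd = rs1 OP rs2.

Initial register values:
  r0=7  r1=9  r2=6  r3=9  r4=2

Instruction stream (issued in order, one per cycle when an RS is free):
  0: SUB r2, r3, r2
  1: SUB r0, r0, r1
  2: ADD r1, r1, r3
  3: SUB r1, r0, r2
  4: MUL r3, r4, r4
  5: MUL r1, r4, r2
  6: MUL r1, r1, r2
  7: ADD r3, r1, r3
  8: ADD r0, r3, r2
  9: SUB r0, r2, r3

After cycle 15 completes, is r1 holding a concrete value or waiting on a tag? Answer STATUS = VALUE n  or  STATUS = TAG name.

STATUS = VALUE 18

c1: issue SUB r2<-Add1 | r0:7,r1:9,r2:Add1,r3:9,r4:2
c2: issue SUB r0<-Add2 | r0:Add2,r1:9,r2:Add1,r3:9,r4:2
c3: CDB Add1=3; issue ADD r1<-Add1 | r0:Add2,r1:Add1,r2:3,r3:9,r4:2
c4: CDB Add2=-2; issue SUB r1<-Add2 | r0:-2,r1:Add2,r2:3,r3:9,r4:2
c5: CDB Add1=18; issue MUL r3<-Mul1 | r0:-2,r1:Add2,r2:3,r3:Mul1,r4:2
c6: CDB Add2=-5; issue MUL r1<-Mul2 | r0:-2,r1:Mul2,r2:3,r3:Mul1,r4:2
c7: stall | r0:-2,r1:Mul2,r2:3,r3:Mul1,r4:2
c8: stall | r0:-2,r1:Mul2,r2:3,r3:Mul1,r4:2
c9: CDB Mul1=4; issue MUL r1<-Mul1 | r0:-2,r1:Mul1,r2:3,r3:4,r4:2
c10: CDB Mul2=6; issue ADD r3<-Add1 | r0:-2,r1:Mul1,r2:3,r3:Add1,r4:2
c11: issue ADD r0<-Add2 | r0:Add2,r1:Mul1,r2:3,r3:Add1,r4:2
c12: stall | r0:Add2,r1:Mul1,r2:3,r3:Add1,r4:2
c13: stall | r0:Add2,r1:Mul1,r2:3,r3:Add1,r4:2
c14: CDB Mul1=18; stall | r0:Add2,r1:18,r2:3,r3:Add1,r4:2
c15: stall | r0:Add2,r1:18,r2:3,r3:Add1,r4:2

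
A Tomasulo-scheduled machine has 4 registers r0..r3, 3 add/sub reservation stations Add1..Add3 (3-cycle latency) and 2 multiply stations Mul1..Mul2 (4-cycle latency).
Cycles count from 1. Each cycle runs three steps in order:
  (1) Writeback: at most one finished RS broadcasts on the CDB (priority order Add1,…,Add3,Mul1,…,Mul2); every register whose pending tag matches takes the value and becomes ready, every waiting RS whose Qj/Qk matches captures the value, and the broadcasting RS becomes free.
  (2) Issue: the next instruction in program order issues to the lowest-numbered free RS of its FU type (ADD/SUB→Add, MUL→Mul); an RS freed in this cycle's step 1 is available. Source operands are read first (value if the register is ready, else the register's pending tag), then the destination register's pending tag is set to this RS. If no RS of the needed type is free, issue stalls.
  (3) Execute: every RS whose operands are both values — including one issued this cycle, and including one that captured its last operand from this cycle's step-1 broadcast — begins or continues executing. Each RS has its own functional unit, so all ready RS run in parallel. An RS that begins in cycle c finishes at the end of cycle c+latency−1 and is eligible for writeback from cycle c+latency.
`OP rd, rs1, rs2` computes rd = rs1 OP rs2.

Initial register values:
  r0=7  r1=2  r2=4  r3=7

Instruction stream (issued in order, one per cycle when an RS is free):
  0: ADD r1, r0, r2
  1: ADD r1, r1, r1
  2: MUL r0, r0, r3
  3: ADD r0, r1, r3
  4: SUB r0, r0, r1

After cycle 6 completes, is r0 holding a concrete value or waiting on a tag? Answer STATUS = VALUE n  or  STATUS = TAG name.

STATUS = TAG Add3

c1: issue ADD r1<-Add1 | r0:7,r1:Add1,r2:4,r3:7
c2: issue ADD r1<-Add2 | r0:7,r1:Add2,r2:4,r3:7
c3: issue MUL r0<-Mul1 | r0:Mul1,r1:Add2,r2:4,r3:7
c4: CDB Add1=11; issue ADD r0<-Add1 | r0:Add1,r1:Add2,r2:4,r3:7
c5: issue SUB r0<-Add3 | r0:Add3,r1:Add2,r2:4,r3:7
c6: - | r0:Add3,r1:Add2,r2:4,r3:7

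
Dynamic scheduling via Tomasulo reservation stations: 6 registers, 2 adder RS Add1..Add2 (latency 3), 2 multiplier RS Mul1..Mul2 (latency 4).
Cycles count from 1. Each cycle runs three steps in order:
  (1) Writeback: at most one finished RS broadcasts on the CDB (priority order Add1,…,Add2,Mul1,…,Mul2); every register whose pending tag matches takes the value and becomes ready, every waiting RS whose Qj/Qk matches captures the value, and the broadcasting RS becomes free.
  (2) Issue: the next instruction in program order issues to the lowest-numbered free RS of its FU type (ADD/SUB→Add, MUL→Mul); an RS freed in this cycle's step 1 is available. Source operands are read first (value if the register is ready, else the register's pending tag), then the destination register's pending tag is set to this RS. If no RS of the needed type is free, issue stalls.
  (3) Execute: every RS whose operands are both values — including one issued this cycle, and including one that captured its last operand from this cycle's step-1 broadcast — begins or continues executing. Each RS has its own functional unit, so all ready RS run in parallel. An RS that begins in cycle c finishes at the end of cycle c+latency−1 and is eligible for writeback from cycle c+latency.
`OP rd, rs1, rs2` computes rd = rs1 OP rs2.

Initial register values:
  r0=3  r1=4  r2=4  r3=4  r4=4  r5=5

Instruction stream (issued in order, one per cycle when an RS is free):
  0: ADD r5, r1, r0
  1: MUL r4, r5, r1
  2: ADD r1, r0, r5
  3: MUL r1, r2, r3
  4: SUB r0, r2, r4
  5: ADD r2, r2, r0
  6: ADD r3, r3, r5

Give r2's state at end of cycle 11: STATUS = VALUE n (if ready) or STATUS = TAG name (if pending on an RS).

STATUS = TAG Add2

cycle 1: issue ADD r5<-Add1 // r0:3,r1:4,r2:4,r3:4,r4:4,r5:Add1
cycle 2: issue MUL r4<-Mul1 // r0:3,r1:4,r2:4,r3:4,r4:Mul1,r5:Add1
cycle 3: issue ADD r1<-Add2 // r0:3,r1:Add2,r2:4,r3:4,r4:Mul1,r5:Add1
cycle 4: CDB Add1=7; issue MUL r1<-Mul2 // r0:3,r1:Mul2,r2:4,r3:4,r4:Mul1,r5:7
cycle 5: issue SUB r0<-Add1 // r0:Add1,r1:Mul2,r2:4,r3:4,r4:Mul1,r5:7
cycle 6: stall // r0:Add1,r1:Mul2,r2:4,r3:4,r4:Mul1,r5:7
cycle 7: CDB Add2=10; issue ADD r2<-Add2 // r0:Add1,r1:Mul2,r2:Add2,r3:4,r4:Mul1,r5:7
cycle 8: CDB Mul1=28; stall // r0:Add1,r1:Mul2,r2:Add2,r3:4,r4:28,r5:7
cycle 9: CDB Mul2=16; stall // r0:Add1,r1:16,r2:Add2,r3:4,r4:28,r5:7
cycle 10: stall // r0:Add1,r1:16,r2:Add2,r3:4,r4:28,r5:7
cycle 11: CDB Add1=-24; issue ADD r3<-Add1 // r0:-24,r1:16,r2:Add2,r3:Add1,r4:28,r5:7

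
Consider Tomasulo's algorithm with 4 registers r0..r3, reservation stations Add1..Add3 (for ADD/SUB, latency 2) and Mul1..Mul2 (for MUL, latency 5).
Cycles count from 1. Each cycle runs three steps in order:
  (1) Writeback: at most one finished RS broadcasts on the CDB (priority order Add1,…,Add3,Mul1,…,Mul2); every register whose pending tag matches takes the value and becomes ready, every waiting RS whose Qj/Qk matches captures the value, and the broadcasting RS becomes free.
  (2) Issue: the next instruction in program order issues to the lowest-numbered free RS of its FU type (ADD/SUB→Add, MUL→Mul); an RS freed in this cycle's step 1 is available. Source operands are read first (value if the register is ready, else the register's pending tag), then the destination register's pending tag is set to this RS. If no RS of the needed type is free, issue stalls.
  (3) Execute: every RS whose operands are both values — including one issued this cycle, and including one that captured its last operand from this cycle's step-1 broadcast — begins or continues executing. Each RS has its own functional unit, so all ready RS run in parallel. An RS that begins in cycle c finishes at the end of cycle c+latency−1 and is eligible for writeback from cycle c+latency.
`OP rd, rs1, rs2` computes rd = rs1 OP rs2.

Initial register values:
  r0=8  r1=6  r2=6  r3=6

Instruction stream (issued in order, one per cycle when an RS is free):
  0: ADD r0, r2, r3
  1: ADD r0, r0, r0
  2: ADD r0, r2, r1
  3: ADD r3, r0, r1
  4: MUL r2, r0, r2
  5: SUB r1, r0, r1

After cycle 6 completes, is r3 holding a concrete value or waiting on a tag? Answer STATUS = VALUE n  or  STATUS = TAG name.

c1: issue ADD r0<-Add1 | r0:Add1,r1:6,r2:6,r3:6
c2: issue ADD r0<-Add2 | r0:Add2,r1:6,r2:6,r3:6
c3: CDB Add1=12; issue ADD r0<-Add1 | r0:Add1,r1:6,r2:6,r3:6
c4: issue ADD r3<-Add3 | r0:Add1,r1:6,r2:6,r3:Add3
c5: CDB Add1=12; issue MUL r2<-Mul1 | r0:12,r1:6,r2:Mul1,r3:Add3
c6: CDB Add2=24; issue SUB r1<-Add1 | r0:12,r1:Add1,r2:Mul1,r3:Add3

STATUS = TAG Add3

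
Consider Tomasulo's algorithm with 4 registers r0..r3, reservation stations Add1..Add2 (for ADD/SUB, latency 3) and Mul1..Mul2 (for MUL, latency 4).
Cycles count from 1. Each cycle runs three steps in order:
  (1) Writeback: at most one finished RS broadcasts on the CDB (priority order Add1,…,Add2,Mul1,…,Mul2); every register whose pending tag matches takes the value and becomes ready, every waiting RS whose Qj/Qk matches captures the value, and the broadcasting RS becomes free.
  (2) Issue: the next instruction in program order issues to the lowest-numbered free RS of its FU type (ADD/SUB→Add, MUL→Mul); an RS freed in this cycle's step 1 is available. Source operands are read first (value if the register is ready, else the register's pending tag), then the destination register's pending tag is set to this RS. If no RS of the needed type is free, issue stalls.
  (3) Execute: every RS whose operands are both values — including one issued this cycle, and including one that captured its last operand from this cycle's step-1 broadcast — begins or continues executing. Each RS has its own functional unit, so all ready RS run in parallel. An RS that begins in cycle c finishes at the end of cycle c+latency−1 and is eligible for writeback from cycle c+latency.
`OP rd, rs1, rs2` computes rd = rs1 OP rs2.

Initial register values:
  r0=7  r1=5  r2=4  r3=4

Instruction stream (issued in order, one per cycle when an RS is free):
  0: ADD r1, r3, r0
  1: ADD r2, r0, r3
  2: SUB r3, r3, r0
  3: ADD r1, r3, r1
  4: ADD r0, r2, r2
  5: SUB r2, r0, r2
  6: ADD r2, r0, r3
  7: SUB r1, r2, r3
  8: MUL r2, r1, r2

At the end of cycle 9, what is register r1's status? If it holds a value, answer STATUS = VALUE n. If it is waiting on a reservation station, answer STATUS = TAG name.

STATUS = TAG Add2

cycle 1: issue ADD r1<-Add1 // r0:7,r1:Add1,r2:4,r3:4
cycle 2: issue ADD r2<-Add2 // r0:7,r1:Add1,r2:Add2,r3:4
cycle 3: stall // r0:7,r1:Add1,r2:Add2,r3:4
cycle 4: CDB Add1=11; issue SUB r3<-Add1 // r0:7,r1:11,r2:Add2,r3:Add1
cycle 5: CDB Add2=11; issue ADD r1<-Add2 // r0:7,r1:Add2,r2:11,r3:Add1
cycle 6: stall // r0:7,r1:Add2,r2:11,r3:Add1
cycle 7: CDB Add1=-3; issue ADD r0<-Add1 // r0:Add1,r1:Add2,r2:11,r3:-3
cycle 8: stall // r0:Add1,r1:Add2,r2:11,r3:-3
cycle 9: stall // r0:Add1,r1:Add2,r2:11,r3:-3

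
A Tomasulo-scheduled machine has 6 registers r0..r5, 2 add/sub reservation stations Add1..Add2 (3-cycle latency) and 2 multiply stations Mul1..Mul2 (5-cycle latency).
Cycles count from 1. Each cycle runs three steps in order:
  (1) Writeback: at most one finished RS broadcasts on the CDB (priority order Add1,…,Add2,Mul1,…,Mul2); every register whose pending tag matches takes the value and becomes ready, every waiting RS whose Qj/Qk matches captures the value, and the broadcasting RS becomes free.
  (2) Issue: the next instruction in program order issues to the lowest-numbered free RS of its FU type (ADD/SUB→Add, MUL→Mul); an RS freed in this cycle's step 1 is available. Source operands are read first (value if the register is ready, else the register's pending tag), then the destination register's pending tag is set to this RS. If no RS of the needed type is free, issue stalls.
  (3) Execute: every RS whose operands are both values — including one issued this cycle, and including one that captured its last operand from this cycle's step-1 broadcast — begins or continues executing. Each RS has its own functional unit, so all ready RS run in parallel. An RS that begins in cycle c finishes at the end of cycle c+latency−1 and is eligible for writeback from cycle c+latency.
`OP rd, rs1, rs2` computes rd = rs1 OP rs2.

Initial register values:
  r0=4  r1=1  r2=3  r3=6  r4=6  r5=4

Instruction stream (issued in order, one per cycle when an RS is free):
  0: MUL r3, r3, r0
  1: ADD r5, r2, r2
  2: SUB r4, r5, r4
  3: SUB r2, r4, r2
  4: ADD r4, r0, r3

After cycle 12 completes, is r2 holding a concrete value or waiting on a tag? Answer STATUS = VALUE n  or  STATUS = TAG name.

STATUS = VALUE -3

  c1: issue MUL r3<-Mul1  regs: r0:4,r1:1,r2:3,r3:Mul1,r4:6,r5:4
  c2: issue ADD r5<-Add1  regs: r0:4,r1:1,r2:3,r3:Mul1,r4:6,r5:Add1
  c3: issue SUB r4<-Add2  regs: r0:4,r1:1,r2:3,r3:Mul1,r4:Add2,r5:Add1
  c4: stall  regs: r0:4,r1:1,r2:3,r3:Mul1,r4:Add2,r5:Add1
  c5: CDB Add1=6; issue SUB r2<-Add1  regs: r0:4,r1:1,r2:Add1,r3:Mul1,r4:Add2,r5:6
  c6: CDB Mul1=24; stall  regs: r0:4,r1:1,r2:Add1,r3:24,r4:Add2,r5:6
  c7: stall  regs: r0:4,r1:1,r2:Add1,r3:24,r4:Add2,r5:6
  c8: CDB Add2=0; issue ADD r4<-Add2  regs: r0:4,r1:1,r2:Add1,r3:24,r4:Add2,r5:6
  c9: -  regs: r0:4,r1:1,r2:Add1,r3:24,r4:Add2,r5:6
  c10: -  regs: r0:4,r1:1,r2:Add1,r3:24,r4:Add2,r5:6
  c11: CDB Add1=-3  regs: r0:4,r1:1,r2:-3,r3:24,r4:Add2,r5:6
  c12: CDB Add2=28  regs: r0:4,r1:1,r2:-3,r3:24,r4:28,r5:6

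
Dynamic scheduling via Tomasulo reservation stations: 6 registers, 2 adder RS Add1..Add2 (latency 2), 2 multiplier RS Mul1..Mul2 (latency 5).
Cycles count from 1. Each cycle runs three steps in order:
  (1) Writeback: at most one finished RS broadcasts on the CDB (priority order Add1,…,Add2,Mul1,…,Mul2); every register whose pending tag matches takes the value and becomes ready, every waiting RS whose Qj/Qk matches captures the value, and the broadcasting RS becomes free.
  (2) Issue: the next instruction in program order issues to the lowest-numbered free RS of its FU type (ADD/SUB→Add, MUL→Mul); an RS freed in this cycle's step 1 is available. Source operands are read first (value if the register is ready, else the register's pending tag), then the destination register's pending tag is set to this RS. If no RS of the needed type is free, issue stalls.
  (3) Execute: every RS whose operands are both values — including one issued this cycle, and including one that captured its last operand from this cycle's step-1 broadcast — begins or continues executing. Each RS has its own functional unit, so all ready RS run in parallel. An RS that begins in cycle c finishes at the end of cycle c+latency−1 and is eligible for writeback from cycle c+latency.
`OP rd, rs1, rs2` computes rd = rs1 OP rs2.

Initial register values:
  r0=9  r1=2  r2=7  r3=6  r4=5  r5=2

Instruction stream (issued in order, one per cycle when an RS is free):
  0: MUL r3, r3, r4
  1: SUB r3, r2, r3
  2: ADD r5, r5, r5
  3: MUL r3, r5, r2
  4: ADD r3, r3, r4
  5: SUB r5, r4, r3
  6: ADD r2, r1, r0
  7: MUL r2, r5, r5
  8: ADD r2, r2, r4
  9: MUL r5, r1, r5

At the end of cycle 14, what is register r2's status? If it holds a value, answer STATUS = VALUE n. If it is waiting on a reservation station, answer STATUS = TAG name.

STATUS = TAG Add1

  c1: issue MUL r3<-Mul1  regs: r0:9,r1:2,r2:7,r3:Mul1,r4:5,r5:2
  c2: issue SUB r3<-Add1  regs: r0:9,r1:2,r2:7,r3:Add1,r4:5,r5:2
  c3: issue ADD r5<-Add2  regs: r0:9,r1:2,r2:7,r3:Add1,r4:5,r5:Add2
  c4: issue MUL r3<-Mul2  regs: r0:9,r1:2,r2:7,r3:Mul2,r4:5,r5:Add2
  c5: CDB Add2=4; issue ADD r3<-Add2  regs: r0:9,r1:2,r2:7,r3:Add2,r4:5,r5:4
  c6: CDB Mul1=30; stall  regs: r0:9,r1:2,r2:7,r3:Add2,r4:5,r5:4
  c7: stall  regs: r0:9,r1:2,r2:7,r3:Add2,r4:5,r5:4
  c8: CDB Add1=-23; issue SUB r5<-Add1  regs: r0:9,r1:2,r2:7,r3:Add2,r4:5,r5:Add1
  c9: stall  regs: r0:9,r1:2,r2:7,r3:Add2,r4:5,r5:Add1
  c10: CDB Mul2=28; stall  regs: r0:9,r1:2,r2:7,r3:Add2,r4:5,r5:Add1
  c11: stall  regs: r0:9,r1:2,r2:7,r3:Add2,r4:5,r5:Add1
  c12: CDB Add2=33; issue ADD r2<-Add2  regs: r0:9,r1:2,r2:Add2,r3:33,r4:5,r5:Add1
  c13: issue MUL r2<-Mul1  regs: r0:9,r1:2,r2:Mul1,r3:33,r4:5,r5:Add1
  c14: CDB Add1=-28; issue ADD r2<-Add1  regs: r0:9,r1:2,r2:Add1,r3:33,r4:5,r5:-28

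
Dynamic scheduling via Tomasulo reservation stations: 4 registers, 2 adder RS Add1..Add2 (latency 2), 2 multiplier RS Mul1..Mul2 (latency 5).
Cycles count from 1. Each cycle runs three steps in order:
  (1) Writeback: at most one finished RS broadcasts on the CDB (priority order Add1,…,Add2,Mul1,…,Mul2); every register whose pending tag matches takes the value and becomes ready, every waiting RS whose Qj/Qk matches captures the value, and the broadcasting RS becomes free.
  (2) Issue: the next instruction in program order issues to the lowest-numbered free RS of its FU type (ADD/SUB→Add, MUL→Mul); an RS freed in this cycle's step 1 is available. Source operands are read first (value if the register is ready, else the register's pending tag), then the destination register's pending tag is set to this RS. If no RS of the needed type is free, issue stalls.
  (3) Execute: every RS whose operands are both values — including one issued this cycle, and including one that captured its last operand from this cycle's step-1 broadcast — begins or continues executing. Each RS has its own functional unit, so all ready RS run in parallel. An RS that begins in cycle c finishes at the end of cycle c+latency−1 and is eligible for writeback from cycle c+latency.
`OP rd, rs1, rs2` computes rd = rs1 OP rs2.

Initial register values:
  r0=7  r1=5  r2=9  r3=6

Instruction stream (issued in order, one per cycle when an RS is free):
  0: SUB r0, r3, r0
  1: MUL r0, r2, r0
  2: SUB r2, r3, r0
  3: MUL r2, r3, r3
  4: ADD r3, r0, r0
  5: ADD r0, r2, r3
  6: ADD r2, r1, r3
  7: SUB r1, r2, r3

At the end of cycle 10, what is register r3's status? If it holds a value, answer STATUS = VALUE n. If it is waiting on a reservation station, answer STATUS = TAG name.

STATUS = TAG Add2

c1: issue SUB r0<-Add1 | r0:Add1,r1:5,r2:9,r3:6
c2: issue MUL r0<-Mul1 | r0:Mul1,r1:5,r2:9,r3:6
c3: CDB Add1=-1; issue SUB r2<-Add1 | r0:Mul1,r1:5,r2:Add1,r3:6
c4: issue MUL r2<-Mul2 | r0:Mul1,r1:5,r2:Mul2,r3:6
c5: issue ADD r3<-Add2 | r0:Mul1,r1:5,r2:Mul2,r3:Add2
c6: stall | r0:Mul1,r1:5,r2:Mul2,r3:Add2
c7: stall | r0:Mul1,r1:5,r2:Mul2,r3:Add2
c8: CDB Mul1=-9; stall | r0:-9,r1:5,r2:Mul2,r3:Add2
c9: CDB Mul2=36; stall | r0:-9,r1:5,r2:36,r3:Add2
c10: CDB Add1=15; issue ADD r0<-Add1 | r0:Add1,r1:5,r2:36,r3:Add2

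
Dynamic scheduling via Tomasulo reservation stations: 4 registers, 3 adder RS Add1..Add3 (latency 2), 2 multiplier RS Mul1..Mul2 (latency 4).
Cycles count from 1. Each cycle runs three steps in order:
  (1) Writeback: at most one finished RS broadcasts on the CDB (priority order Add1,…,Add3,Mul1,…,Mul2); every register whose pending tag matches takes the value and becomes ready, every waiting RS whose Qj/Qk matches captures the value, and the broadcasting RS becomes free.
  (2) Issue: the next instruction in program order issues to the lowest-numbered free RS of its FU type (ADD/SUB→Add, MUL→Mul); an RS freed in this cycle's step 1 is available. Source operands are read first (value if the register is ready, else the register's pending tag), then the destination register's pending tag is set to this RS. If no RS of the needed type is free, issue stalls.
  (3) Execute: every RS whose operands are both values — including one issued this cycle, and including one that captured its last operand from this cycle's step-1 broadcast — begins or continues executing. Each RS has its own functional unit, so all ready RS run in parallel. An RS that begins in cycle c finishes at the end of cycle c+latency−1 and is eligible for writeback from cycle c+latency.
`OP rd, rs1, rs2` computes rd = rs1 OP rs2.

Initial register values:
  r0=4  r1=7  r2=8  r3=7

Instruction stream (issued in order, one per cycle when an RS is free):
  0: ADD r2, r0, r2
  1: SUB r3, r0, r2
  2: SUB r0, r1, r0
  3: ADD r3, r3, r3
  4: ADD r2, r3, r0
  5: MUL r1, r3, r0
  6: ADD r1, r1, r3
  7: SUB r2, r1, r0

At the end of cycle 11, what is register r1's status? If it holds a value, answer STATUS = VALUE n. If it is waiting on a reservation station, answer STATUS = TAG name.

c1: issue ADD r2<-Add1 | r0:4,r1:7,r2:Add1,r3:7
c2: issue SUB r3<-Add2 | r0:4,r1:7,r2:Add1,r3:Add2
c3: CDB Add1=12; issue SUB r0<-Add1 | r0:Add1,r1:7,r2:12,r3:Add2
c4: issue ADD r3<-Add3 | r0:Add1,r1:7,r2:12,r3:Add3
c5: CDB Add1=3; issue ADD r2<-Add1 | r0:3,r1:7,r2:Add1,r3:Add3
c6: CDB Add2=-8; issue MUL r1<-Mul1 | r0:3,r1:Mul1,r2:Add1,r3:Add3
c7: issue ADD r1<-Add2 | r0:3,r1:Add2,r2:Add1,r3:Add3
c8: CDB Add3=-16; issue SUB r2<-Add3 | r0:3,r1:Add2,r2:Add3,r3:-16
c9: - | r0:3,r1:Add2,r2:Add3,r3:-16
c10: CDB Add1=-13 | r0:3,r1:Add2,r2:Add3,r3:-16
c11: - | r0:3,r1:Add2,r2:Add3,r3:-16

STATUS = TAG Add2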